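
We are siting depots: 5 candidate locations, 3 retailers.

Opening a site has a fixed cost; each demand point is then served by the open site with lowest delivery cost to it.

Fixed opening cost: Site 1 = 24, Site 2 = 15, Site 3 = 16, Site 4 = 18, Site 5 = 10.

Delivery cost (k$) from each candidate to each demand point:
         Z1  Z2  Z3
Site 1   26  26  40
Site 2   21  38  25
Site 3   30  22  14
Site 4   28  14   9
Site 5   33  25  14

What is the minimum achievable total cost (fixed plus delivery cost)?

Open {Site 4}: assign each demand point to its cheapest open site.
  Z1→Site 4 28, Z2→Site 4 14, Z3→Site 4 9
  delivery cost 51, fixed 18 → total 69.
Compare {Site 2, Site 4}: delivery cost 44 + fixed 33 = 77.
Compare {Site 4, Site 5}: delivery cost 51 + fixed 28 = 79.
Compare {Site 3}: delivery cost 66 + fixed 16 = 82.
All other subsets cost ≥ 77. Minimum total cost: 69.

69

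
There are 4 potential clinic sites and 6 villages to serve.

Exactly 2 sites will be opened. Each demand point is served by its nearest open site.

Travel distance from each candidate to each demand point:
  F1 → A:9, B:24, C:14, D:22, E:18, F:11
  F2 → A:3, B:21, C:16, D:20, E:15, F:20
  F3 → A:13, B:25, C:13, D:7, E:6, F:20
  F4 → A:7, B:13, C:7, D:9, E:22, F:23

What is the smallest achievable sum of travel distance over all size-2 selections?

60

Open {F3, F4}.
  A→F4 7, B→F4 13, C→F4 7, D→F3 7, E→F3 6, F→F3 20  ⇒ total 60.
Compare {F1, F4}: total 65.
Compare {F2, F4}: total 67.
No size-2 selection does better; minimum is 60.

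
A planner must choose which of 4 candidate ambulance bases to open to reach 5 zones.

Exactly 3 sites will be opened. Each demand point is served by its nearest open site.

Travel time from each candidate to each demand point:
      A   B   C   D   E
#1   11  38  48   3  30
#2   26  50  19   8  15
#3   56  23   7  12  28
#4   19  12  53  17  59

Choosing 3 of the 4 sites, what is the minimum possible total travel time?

59

Open {#1, #2, #3}.
  A→#1 11, B→#3 23, C→#3 7, D→#1 3, E→#2 15  ⇒ total 59.
Compare {#1, #2, #4}: total 60.
Compare {#1, #3, #4}: total 61.
No size-3 selection does better; minimum is 59.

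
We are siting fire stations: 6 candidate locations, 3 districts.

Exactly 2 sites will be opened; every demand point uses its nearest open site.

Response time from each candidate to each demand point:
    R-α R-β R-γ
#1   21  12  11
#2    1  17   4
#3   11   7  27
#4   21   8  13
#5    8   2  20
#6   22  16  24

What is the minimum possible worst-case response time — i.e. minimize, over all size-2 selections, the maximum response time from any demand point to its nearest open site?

Open {#2, #5}.
  Farthest demand point is R-γ at response time 4 (to #2); all others are ≤ 4.
With {#2, #3} the worst case is 7.
With {#2, #4} the worst case is 8.
No size-2 selection achieves below 4.

4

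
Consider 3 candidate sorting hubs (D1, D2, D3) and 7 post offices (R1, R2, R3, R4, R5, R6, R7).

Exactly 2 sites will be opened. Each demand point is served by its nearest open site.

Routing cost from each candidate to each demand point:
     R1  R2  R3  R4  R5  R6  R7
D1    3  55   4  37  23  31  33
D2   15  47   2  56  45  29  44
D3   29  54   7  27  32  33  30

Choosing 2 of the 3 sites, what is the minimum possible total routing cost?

172

Open {D1, D3}.
  R1→D1 3, R2→D3 54, R3→D1 4, R4→D3 27, R5→D1 23, R6→D1 31, R7→D3 30  ⇒ total 172.
Compare {D1, D2}: total 174.
Compare {D2, D3}: total 182.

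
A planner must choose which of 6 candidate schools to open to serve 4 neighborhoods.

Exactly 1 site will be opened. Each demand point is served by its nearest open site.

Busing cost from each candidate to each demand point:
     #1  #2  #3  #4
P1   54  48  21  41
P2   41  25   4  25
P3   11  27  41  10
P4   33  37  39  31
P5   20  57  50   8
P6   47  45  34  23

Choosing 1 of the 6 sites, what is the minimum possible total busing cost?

Open {P3}.
  #1→P3 11, #2→P3 27, #3→P3 41, #4→P3 10  ⇒ total 89.
Compare {P2}: total 95.
Compare {P5}: total 135.
No size-1 selection does better; minimum is 89.

89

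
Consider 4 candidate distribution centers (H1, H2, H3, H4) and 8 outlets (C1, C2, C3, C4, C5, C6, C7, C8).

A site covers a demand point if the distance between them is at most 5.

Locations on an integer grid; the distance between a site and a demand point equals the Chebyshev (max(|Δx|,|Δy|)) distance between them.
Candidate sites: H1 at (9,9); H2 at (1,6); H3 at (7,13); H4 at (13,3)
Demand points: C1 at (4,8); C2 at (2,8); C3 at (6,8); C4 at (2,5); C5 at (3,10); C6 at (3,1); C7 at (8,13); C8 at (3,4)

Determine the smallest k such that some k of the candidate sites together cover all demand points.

Coverage sets (demand points within 5 of each site):
  H1: {C1, C3, C7}
  H2: {C1, C2, C3, C4, C5, C6, C8}
  H3: {C1, C2, C3, C5, C7}
  H4: {}
No single site covers all 8 demand points.
But {H1, H2} covers everything, so the minimum is 2.

2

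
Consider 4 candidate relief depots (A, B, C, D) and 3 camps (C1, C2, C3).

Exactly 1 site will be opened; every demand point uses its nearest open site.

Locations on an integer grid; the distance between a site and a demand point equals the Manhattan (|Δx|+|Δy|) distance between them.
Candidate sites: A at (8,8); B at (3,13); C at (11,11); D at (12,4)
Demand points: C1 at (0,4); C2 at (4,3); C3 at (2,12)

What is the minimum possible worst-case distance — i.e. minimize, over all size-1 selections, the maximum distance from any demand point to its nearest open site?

12

Open {A}.
  Farthest demand point is C1 at distance 12 (to A); all others are ≤ 12.
With {B} the worst case is 12.
With {C} the worst case is 18.
No size-1 selection achieves below 12.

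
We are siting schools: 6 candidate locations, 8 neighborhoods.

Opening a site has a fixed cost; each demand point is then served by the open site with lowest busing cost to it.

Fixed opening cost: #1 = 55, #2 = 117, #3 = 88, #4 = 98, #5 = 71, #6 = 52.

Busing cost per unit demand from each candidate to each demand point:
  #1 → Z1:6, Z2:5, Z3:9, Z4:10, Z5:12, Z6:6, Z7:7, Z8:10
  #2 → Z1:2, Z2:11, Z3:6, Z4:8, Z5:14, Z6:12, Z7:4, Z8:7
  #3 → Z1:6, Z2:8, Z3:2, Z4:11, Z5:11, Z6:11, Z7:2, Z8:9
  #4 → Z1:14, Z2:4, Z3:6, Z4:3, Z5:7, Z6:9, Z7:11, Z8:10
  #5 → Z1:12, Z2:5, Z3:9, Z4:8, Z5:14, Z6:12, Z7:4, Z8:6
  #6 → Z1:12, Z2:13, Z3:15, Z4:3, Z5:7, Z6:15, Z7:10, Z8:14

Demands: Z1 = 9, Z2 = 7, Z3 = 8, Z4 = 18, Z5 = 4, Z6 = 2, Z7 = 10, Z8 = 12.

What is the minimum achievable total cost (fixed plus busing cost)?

498

Open {#3, #6}: assign each demand point to its cheapest open site.
  Z1→#3 9×6=54, Z2→#3 7×8=56, Z3→#3 8×2=16, Z4→#6 18×3=54, Z5→#6 4×7=28, Z6→#3 2×11=22, Z7→#3 10×2=20, Z8→#3 12×9=108
  busing cost 358, fixed 140 → total 498.
Compare {#3, #4}: busing cost 326 + fixed 186 = 512.
Compare {#3, #5, #6}: busing cost 301 + fixed 211 = 512.
Compare {#1, #3, #6}: busing cost 327 + fixed 195 = 522.
All other subsets cost ≥ 512. Minimum total cost: 498.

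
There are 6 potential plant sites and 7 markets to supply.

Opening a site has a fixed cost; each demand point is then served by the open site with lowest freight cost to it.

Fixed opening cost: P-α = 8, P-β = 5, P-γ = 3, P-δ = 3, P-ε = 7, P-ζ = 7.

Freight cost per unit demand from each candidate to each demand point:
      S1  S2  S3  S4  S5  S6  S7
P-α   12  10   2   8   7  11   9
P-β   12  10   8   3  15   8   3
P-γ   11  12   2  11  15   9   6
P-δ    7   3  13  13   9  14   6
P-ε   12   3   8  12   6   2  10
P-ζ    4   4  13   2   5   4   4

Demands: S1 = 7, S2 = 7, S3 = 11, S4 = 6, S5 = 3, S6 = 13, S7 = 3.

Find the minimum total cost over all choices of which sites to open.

153

Open {P-γ, P-ε, P-ζ}: assign each demand point to its cheapest open site.
  S1→P-ζ 7×4=28, S2→P-ε 7×3=21, S3→P-γ 11×2=22, S4→P-ζ 6×2=12, S5→P-ζ 3×5=15, S6→P-ε 13×2=26, S7→P-ζ 3×4=12
  freight cost 136, fixed 17 → total 153.
Compare {P-β, P-γ, P-ε, P-ζ}: freight cost 133 + fixed 22 = 155.
Compare {P-γ, P-δ, P-ε, P-ζ}: freight cost 136 + fixed 20 = 156.
Compare {P-α, P-ε, P-ζ}: freight cost 136 + fixed 22 = 158.
All other subsets cost ≥ 155. Minimum total cost: 153.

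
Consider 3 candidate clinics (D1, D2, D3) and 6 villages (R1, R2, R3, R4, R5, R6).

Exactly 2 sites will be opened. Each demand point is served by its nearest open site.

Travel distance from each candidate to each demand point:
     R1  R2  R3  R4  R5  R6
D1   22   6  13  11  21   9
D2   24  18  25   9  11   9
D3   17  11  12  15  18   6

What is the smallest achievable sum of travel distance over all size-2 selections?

66

Open {D2, D3}.
  R1→D3 17, R2→D3 11, R3→D3 12, R4→D2 9, R5→D2 11, R6→D3 6  ⇒ total 66.
Compare {D1, D2}: total 70.
Compare {D1, D3}: total 70.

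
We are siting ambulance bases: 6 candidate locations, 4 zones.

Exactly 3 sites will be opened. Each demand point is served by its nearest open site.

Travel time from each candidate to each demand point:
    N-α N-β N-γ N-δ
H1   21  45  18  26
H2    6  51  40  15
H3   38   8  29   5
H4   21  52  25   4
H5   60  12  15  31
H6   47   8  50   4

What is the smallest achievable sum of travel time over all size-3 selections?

Open {H2, H5, H6}.
  N-α→H2 6, N-β→H6 8, N-γ→H5 15, N-δ→H6 4  ⇒ total 33.
Compare {H2, H3, H5}: total 34.
Compare {H1, H2, H6}: total 36.
No size-3 selection does better; minimum is 33.

33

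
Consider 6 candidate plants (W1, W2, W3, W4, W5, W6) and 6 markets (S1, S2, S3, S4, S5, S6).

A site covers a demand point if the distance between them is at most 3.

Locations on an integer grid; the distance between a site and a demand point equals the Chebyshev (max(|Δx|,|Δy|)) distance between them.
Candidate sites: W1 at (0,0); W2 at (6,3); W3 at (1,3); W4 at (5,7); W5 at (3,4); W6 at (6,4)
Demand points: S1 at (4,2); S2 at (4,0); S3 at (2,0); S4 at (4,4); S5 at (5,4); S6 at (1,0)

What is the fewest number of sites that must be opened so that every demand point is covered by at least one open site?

Coverage sets (demand points within 3 of each site):
  W1: {S3, S6}
  W2: {S1, S2, S4, S5}
  W3: {S1, S2, S3, S4, S6}
  W4: {S4, S5}
  W5: {S1, S4, S5}
  W6: {S1, S4, S5}
No single site covers all 6 demand points.
But {W1, W2} covers everything, so the minimum is 2.

2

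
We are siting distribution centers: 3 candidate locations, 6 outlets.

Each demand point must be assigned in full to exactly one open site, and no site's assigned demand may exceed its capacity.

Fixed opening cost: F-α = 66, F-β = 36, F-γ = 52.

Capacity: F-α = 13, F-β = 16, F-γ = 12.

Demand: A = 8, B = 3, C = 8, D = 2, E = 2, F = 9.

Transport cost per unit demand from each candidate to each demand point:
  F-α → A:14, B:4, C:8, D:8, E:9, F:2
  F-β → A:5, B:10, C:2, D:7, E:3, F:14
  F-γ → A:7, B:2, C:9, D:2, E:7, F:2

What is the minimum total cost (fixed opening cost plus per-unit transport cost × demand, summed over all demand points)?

252

Open {F-α, F-β, F-γ}; cheapest assignment that respects the capacities:
  F-α (cap 13, load 9): F — cost 9×2 = 18
  F-β (cap 16, load 16): A, C — cost 8×5 + 8×2 = 56
  F-γ (cap 12, load 7): B, D, E — cost 3×2 + 2×2 + 2×7 = 24
  Shipping 98, fixed 154 → total 252.
  Any other capacity-feasible assignment to {F-α, F-β, F-γ} ships for at least 98.
Total demand is 32 and no other set of sites has combined capacity ≥ 32, so {F-α, F-β, F-γ} is the only feasible choice of open sites. Minimum: 252.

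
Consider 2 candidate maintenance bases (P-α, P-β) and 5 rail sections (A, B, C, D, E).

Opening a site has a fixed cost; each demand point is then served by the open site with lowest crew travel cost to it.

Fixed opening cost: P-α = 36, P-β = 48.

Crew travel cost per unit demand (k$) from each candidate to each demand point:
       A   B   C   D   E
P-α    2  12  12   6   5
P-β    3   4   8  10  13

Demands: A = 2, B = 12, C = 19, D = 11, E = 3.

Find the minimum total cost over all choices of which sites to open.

Open {P-α, P-β}: assign each demand point to its cheapest open site.
  A→P-α 2×2=4, B→P-β 12×4=48, C→P-β 19×8=152, D→P-α 11×6=66, E→P-α 3×5=15
  crew travel cost 285, fixed 84 → total 369.
Compare {P-β}: crew travel cost 355 + fixed 48 = 403.
Compare {P-α}: crew travel cost 457 + fixed 36 = 493.

369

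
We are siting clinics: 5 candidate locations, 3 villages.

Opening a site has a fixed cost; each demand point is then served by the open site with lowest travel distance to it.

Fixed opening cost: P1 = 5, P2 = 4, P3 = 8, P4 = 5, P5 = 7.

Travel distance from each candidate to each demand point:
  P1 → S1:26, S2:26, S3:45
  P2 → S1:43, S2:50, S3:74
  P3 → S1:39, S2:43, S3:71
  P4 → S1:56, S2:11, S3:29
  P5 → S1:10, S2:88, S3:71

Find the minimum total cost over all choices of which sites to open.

62

Open {P4, P5}: assign each demand point to its cheapest open site.
  S1→P5 10, S2→P4 11, S3→P4 29
  travel distance 50, fixed 12 → total 62.
Compare {P2, P4, P5}: travel distance 50 + fixed 16 = 66.
Compare {P1, P4, P5}: travel distance 50 + fixed 17 = 67.
Compare {P3, P4, P5}: travel distance 50 + fixed 20 = 70.
All other subsets cost ≥ 66. Minimum total cost: 62.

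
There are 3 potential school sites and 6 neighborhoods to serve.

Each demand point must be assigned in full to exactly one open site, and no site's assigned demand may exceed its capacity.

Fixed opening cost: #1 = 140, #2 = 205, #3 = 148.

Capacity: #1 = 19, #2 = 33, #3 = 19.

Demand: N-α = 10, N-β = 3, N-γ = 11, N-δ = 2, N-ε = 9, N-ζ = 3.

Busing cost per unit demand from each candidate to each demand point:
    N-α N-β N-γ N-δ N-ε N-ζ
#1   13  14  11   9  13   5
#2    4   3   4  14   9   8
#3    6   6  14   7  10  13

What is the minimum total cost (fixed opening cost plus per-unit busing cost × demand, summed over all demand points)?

Open {#1, #2}; cheapest assignment that respects the capacities:
  #1 (cap 19, load 5): N-δ, N-ζ — cost 2×9 + 3×5 = 33
  #2 (cap 33, load 33): N-α, N-β, N-γ, N-ε — cost 10×4 + 3×3 + 11×4 + 9×9 = 174
  Shipping 207, fixed 345 → total 552.
  Any other capacity-feasible assignment to {#1, #2} ships for at least 207.
Compare {#2, #3}: its best feasible assignment gives total 574.
Compare {#1, #3}: its best feasible assignment gives total 634.
Every other set of open sites that can feasibly serve all demand totals ≥ 574 even under its best assignment. Minimum: 552.

552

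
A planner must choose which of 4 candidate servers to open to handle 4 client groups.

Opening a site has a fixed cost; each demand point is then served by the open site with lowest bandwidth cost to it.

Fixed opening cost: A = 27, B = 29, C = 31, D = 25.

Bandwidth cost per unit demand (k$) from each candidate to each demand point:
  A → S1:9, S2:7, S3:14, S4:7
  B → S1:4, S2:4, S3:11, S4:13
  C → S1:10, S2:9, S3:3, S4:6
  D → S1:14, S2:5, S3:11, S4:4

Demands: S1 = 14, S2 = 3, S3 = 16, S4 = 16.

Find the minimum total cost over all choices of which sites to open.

Open {B, C, D}: assign each demand point to its cheapest open site.
  S1→B 14×4=56, S2→B 3×4=12, S3→C 16×3=48, S4→D 16×4=64
  bandwidth cost 180, fixed 85 → total 265.
Compare {B, C}: bandwidth cost 212 + fixed 60 = 272.
Compare {A, B, C, D}: bandwidth cost 180 + fixed 112 = 292.
Compare {A, B, C}: bandwidth cost 212 + fixed 87 = 299.
All other subsets cost ≥ 272. Minimum total cost: 265.

265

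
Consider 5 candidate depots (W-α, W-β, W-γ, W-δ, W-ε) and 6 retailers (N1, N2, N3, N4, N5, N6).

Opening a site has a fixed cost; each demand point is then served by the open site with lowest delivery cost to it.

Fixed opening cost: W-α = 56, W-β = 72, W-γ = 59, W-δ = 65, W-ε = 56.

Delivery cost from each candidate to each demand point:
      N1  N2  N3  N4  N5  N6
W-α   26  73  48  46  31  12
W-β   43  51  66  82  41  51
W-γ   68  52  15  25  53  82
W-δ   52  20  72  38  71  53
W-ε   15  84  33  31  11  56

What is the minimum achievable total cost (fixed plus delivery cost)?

Open {W-α, W-γ}: assign each demand point to its cheapest open site.
  N1→W-α 26, N2→W-γ 52, N3→W-γ 15, N4→W-γ 25, N5→W-α 31, N6→W-α 12
  delivery cost 161, fixed 115 → total 276.
Compare {W-δ, W-ε}: delivery cost 163 + fixed 121 = 284.
Compare {W-ε}: delivery cost 230 + fixed 56 = 286.
Compare {W-α, W-ε}: delivery cost 175 + fixed 112 = 287.
All other subsets cost ≥ 284. Minimum total cost: 276.

276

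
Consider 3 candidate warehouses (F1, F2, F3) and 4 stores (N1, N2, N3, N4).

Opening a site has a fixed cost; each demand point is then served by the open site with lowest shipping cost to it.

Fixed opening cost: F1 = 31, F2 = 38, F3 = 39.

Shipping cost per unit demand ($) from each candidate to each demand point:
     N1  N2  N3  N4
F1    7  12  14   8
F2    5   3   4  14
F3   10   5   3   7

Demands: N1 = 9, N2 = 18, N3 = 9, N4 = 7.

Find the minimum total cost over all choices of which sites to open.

252

Open {F2, F3}: assign each demand point to its cheapest open site.
  N1→F2 9×5=45, N2→F2 18×3=54, N3→F3 9×3=27, N4→F3 7×7=49
  shipping cost 175, fixed 77 → total 252.
Compare {F1, F2}: shipping cost 191 + fixed 69 = 260.
Compare {F2}: shipping cost 233 + fixed 38 = 271.
Compare {F1, F2, F3}: shipping cost 175 + fixed 108 = 283.
All other subsets cost ≥ 260. Minimum total cost: 252.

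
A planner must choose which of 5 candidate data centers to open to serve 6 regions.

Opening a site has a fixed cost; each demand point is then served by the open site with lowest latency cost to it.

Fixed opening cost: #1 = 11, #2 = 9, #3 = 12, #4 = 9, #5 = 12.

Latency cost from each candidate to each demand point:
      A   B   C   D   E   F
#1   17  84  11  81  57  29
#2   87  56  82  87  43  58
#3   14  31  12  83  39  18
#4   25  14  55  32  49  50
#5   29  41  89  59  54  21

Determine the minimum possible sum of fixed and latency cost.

Open {#3, #4}: assign each demand point to its cheapest open site.
  A→#3 14, B→#4 14, C→#3 12, D→#4 32, E→#3 39, F→#3 18
  latency cost 129, fixed 21 → total 150.
Compare {#2, #3, #4}: latency cost 129 + fixed 30 = 159.
Compare {#1, #3, #4}: latency cost 128 + fixed 32 = 160.
Compare {#3, #4, #5}: latency cost 129 + fixed 33 = 162.
All other subsets cost ≥ 159. Minimum total cost: 150.

150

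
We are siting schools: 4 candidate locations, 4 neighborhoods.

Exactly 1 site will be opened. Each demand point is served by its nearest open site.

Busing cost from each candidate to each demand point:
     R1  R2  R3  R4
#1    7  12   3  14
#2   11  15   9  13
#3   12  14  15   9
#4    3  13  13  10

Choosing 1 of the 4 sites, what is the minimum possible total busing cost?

36

Open {#1}.
  R1→#1 7, R2→#1 12, R3→#1 3, R4→#1 14  ⇒ total 36.
Compare {#4}: total 39.
Compare {#2}: total 48.
No size-1 selection does better; minimum is 36.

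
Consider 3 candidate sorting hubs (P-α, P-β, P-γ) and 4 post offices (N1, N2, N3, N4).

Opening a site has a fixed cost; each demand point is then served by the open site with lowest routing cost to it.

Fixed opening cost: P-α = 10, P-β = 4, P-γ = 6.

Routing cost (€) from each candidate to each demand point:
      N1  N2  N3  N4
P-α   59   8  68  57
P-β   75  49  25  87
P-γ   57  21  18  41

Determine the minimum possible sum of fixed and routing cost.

140

Open {P-α, P-γ}: assign each demand point to its cheapest open site.
  N1→P-γ 57, N2→P-α 8, N3→P-γ 18, N4→P-γ 41
  routing cost 124, fixed 16 → total 140.
Compare {P-γ}: routing cost 137 + fixed 6 = 143.
Compare {P-α, P-β, P-γ}: routing cost 124 + fixed 20 = 144.
Compare {P-β, P-γ}: routing cost 137 + fixed 10 = 147.
All other subsets cost ≥ 143. Minimum total cost: 140.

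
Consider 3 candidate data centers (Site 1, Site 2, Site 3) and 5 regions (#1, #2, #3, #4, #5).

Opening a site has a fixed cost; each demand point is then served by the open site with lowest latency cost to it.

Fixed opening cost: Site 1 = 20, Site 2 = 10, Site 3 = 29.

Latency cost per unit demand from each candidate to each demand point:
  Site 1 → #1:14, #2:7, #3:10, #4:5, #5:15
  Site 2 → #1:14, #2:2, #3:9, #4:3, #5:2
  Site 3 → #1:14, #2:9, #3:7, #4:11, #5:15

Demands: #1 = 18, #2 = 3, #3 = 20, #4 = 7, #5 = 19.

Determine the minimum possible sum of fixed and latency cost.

Open {Site 2, Site 3}: assign each demand point to its cheapest open site.
  #1→Site 2 18×14=252, #2→Site 2 3×2=6, #3→Site 3 20×7=140, #4→Site 2 7×3=21, #5→Site 2 19×2=38
  latency cost 457, fixed 39 → total 496.
Compare {Site 2}: latency cost 497 + fixed 10 = 507.
Compare {Site 1, Site 2, Site 3}: latency cost 457 + fixed 59 = 516.
Compare {Site 1, Site 2}: latency cost 497 + fixed 30 = 527.
All other subsets cost ≥ 507. Minimum total cost: 496.

496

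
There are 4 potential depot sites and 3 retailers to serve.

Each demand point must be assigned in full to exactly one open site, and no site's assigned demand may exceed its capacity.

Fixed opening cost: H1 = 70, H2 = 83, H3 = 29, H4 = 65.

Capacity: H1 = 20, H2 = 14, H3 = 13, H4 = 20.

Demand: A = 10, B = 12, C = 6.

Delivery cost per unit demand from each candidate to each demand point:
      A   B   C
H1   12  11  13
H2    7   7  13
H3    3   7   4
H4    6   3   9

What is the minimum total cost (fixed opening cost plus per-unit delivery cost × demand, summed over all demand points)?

Open {H3, H4}; cheapest assignment that respects the capacities:
  H3 (cap 13, load 10): A — cost 10×3 = 30
  H4 (cap 20, load 18): B, C — cost 12×3 + 6×9 = 90
  Shipping 120, fixed 94 → total 214.
  Any other capacity-feasible assignment to {H3, H4} ships for at least 120.
Compare {H1, H3, H4}: its best feasible assignment gives total 284.
Compare {H2, H3, H4}: its best feasible assignment gives total 297.
Every other set of open sites that can feasibly serve all demand totals ≥ 284 even under its best assignment. Minimum: 214.

214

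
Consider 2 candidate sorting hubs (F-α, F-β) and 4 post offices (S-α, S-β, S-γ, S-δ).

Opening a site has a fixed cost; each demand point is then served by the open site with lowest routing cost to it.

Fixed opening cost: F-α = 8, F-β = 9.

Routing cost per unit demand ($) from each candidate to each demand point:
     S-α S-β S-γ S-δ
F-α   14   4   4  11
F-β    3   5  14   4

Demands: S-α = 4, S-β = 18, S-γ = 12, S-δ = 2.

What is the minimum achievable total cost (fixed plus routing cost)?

157

Open {F-α, F-β}: assign each demand point to its cheapest open site.
  S-α→F-β 4×3=12, S-β→F-α 18×4=72, S-γ→F-α 12×4=48, S-δ→F-β 2×4=8
  routing cost 140, fixed 17 → total 157.
Compare {F-α}: routing cost 198 + fixed 8 = 206.
Compare {F-β}: routing cost 278 + fixed 9 = 287.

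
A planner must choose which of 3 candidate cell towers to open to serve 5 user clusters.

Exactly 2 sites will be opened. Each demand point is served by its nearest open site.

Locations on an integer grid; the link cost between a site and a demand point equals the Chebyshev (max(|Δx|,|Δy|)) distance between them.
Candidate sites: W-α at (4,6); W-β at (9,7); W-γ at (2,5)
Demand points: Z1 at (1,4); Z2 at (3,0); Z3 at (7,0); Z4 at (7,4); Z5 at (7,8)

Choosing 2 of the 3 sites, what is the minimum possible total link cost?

Open {W-β, W-γ}.
  Z1→W-γ 1, Z2→W-γ 5, Z3→W-γ 5, Z4→W-β 3, Z5→W-β 2  ⇒ total 16.
Compare {W-α, W-γ}: total 17.
Compare {W-α, W-β}: total 20.

16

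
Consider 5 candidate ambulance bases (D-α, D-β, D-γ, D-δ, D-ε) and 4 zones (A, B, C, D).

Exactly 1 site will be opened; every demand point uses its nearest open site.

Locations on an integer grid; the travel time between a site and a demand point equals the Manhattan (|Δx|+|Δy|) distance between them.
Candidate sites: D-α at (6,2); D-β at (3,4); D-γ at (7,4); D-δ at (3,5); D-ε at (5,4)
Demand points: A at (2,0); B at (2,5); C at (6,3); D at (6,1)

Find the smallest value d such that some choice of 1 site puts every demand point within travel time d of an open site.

6

Open {D-β}.
  Farthest demand point is D at travel time 6 (to D-β); all others are ≤ 6.
With {D-α} the worst case is 7.
With {D-δ} the worst case is 7.
No size-1 selection achieves below 6.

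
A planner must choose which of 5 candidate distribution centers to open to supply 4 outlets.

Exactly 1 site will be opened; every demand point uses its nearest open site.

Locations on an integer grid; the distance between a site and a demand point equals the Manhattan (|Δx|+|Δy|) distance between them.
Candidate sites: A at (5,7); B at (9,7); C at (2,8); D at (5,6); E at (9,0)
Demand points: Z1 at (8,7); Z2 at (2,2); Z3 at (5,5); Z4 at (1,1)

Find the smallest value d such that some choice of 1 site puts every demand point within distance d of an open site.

Open {C}.
  Farthest demand point is Z4 at distance 8 (to C); all others are ≤ 8.
With {D} the worst case is 9.
With {E} the worst case is 9.
No size-1 selection achieves below 8.

8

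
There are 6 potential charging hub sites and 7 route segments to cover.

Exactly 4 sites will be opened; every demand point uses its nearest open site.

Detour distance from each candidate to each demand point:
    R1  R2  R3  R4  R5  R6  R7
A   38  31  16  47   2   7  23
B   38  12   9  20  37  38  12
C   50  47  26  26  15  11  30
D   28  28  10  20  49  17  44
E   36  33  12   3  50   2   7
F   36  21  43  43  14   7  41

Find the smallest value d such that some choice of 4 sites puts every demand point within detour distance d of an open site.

28

Open {A, B, C, D}.
  Farthest demand point is R1 at detour distance 28 (to D); all others are ≤ 28.
With {A, B, D, E} the worst case is 28.
With {A, B, D, F} the worst case is 28.
No size-4 selection achieves below 28.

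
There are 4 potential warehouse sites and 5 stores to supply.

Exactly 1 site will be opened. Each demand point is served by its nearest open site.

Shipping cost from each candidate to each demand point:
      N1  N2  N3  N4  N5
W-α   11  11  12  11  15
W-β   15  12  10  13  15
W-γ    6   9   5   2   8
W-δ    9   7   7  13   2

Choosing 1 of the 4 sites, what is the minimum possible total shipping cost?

30

Open {W-γ}.
  N1→W-γ 6, N2→W-γ 9, N3→W-γ 5, N4→W-γ 2, N5→W-γ 8  ⇒ total 30.
Compare {W-δ}: total 38.
Compare {W-α}: total 60.
No size-1 selection does better; minimum is 30.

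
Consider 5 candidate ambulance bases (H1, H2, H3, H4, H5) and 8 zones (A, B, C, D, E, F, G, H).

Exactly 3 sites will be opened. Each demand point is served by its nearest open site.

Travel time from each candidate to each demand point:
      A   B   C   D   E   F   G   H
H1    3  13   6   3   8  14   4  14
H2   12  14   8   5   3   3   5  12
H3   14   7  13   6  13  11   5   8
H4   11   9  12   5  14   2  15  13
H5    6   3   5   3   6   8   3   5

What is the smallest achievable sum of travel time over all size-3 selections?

Open {H1, H2, H5}.
  A→H1 3, B→H5 3, C→H5 5, D→H1 3, E→H2 3, F→H2 3, G→H5 3, H→H5 5  ⇒ total 28.
Compare {H1, H4, H5}: total 30.
Compare {H2, H4, H5}: total 30.
No size-3 selection does better; minimum is 28.

28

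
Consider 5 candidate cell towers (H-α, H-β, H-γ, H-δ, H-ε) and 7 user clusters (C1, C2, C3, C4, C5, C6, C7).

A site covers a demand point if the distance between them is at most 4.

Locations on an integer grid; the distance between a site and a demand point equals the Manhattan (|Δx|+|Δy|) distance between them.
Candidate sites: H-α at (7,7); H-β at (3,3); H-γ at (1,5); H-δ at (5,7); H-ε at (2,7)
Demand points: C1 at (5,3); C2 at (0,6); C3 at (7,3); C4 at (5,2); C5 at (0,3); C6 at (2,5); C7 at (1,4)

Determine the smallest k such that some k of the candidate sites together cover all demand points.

2

Coverage sets (demand points within 4 of each site):
  H-α: {C3}
  H-β: {C1, C3, C4, C5, C6, C7}
  H-γ: {C2, C5, C6, C7}
  H-δ: {C1}
  H-ε: {C2, C6, C7}
No single site covers all 7 demand points.
But {H-β, H-γ} covers everything, so the minimum is 2.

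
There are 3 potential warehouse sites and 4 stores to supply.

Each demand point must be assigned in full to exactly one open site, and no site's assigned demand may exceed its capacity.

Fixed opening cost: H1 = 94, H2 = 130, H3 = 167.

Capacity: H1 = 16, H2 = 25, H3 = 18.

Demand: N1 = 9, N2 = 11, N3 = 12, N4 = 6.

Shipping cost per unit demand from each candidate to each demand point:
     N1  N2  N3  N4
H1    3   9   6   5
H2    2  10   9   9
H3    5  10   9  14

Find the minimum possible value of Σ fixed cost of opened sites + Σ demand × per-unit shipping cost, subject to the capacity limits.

499

Open {H1, H2}; cheapest assignment that respects the capacities:
  H1 (cap 16, load 15): N1, N4 — cost 9×3 + 6×5 = 57
  H2 (cap 25, load 23): N2, N3 — cost 11×10 + 12×9 = 218
  Shipping 275, fixed 224 → total 499.
  Any other capacity-feasible assignment to {H1, H2} ships for at least 275.
Compare {H2, H3}: its best feasible assignment gives total 617.
Compare {H1, H2, H3}: its best feasible assignment gives total 645.
Every other set of open sites that can feasibly serve all demand totals ≥ 617 even under its best assignment. Minimum: 499.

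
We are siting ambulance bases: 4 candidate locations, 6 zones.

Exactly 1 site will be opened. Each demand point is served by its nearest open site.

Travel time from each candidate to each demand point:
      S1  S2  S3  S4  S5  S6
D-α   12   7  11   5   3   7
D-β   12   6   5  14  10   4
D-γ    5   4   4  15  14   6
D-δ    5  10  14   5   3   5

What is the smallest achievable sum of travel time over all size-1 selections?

Open {D-δ}.
  S1→D-δ 5, S2→D-δ 10, S3→D-δ 14, S4→D-δ 5, S5→D-δ 3, S6→D-δ 5  ⇒ total 42.
Compare {D-α}: total 45.
Compare {D-γ}: total 48.
No size-1 selection does better; minimum is 42.

42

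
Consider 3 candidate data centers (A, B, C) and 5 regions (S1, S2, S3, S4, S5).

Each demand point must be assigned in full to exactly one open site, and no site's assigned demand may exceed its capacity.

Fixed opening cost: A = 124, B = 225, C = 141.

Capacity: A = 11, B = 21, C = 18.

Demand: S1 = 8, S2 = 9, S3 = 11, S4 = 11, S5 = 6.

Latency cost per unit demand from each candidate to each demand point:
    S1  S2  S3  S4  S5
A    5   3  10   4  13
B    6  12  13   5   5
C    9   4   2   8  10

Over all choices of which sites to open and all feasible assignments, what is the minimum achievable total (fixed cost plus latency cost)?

Open {A, B, C}; cheapest assignment that respects the capacities:
  A (cap 11, load 9): S2 — cost 9×3 = 27
  B (cap 21, load 19): S1, S4 — cost 8×6 + 11×5 = 103
  C (cap 18, load 17): S3, S5 — cost 11×2 + 6×10 = 82
  Shipping 212, fixed 490 → total 702.
  Any other capacity-feasible assignment to {A, B, C} ships for at least 212.
Total demand is 45 and no other set of sites has combined capacity ≥ 45, so {A, B, C} is the only feasible choice of open sites. Minimum: 702.

702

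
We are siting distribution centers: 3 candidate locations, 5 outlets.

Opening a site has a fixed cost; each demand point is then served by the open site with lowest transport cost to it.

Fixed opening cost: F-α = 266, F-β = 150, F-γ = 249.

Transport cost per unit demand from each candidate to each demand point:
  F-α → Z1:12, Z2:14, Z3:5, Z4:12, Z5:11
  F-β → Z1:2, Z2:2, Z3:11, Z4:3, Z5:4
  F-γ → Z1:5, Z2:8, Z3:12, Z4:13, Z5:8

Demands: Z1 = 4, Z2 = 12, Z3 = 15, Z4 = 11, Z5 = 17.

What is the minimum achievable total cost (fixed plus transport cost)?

448

Open {F-β}: assign each demand point to its cheapest open site.
  Z1→F-β 4×2=8, Z2→F-β 12×2=24, Z3→F-β 15×11=165, Z4→F-β 11×3=33, Z5→F-β 17×4=68
  transport cost 298, fixed 150 → total 448.
Compare {F-α, F-β}: transport cost 208 + fixed 416 = 624.
Compare {F-β, F-γ}: transport cost 298 + fixed 399 = 697.
Compare {F-γ}: transport cost 575 + fixed 249 = 824.
All other subsets cost ≥ 624. Minimum total cost: 448.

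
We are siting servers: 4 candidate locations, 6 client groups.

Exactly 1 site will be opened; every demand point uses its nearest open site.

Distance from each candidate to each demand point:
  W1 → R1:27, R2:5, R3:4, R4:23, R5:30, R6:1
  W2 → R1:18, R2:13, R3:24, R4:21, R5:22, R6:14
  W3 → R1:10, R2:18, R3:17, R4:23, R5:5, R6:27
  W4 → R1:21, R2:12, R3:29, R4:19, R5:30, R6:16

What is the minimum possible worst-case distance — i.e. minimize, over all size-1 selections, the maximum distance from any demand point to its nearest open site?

Open {W2}.
  Farthest demand point is R3 at distance 24 (to W2); all others are ≤ 24.
With {W3} the worst case is 27.
With {W1} the worst case is 30.
No size-1 selection achieves below 24.

24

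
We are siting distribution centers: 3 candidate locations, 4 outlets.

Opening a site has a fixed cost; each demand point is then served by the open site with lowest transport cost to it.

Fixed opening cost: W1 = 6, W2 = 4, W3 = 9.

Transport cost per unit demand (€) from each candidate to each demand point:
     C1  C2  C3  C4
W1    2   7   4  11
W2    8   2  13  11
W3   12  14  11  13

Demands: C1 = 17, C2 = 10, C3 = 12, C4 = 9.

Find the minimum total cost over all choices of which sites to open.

211

Open {W1, W2}: assign each demand point to its cheapest open site.
  C1→W1 17×2=34, C2→W2 10×2=20, C3→W1 12×4=48, C4→W1 9×11=99
  transport cost 201, fixed 10 → total 211.
Compare {W1, W2, W3}: transport cost 201 + fixed 19 = 220.
Compare {W1}: transport cost 251 + fixed 6 = 257.
Compare {W1, W3}: transport cost 251 + fixed 15 = 266.
All other subsets cost ≥ 220. Minimum total cost: 211.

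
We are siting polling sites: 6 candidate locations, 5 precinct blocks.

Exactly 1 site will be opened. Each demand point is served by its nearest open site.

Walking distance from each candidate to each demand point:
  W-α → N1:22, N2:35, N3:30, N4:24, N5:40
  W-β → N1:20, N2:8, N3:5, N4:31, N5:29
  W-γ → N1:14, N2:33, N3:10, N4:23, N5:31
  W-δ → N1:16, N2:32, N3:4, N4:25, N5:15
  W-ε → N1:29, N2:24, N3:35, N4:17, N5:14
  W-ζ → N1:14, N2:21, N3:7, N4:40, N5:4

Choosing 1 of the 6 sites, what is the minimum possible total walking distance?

86

Open {W-ζ}.
  N1→W-ζ 14, N2→W-ζ 21, N3→W-ζ 7, N4→W-ζ 40, N5→W-ζ 4  ⇒ total 86.
Compare {W-δ}: total 92.
Compare {W-β}: total 93.
No size-1 selection does better; minimum is 86.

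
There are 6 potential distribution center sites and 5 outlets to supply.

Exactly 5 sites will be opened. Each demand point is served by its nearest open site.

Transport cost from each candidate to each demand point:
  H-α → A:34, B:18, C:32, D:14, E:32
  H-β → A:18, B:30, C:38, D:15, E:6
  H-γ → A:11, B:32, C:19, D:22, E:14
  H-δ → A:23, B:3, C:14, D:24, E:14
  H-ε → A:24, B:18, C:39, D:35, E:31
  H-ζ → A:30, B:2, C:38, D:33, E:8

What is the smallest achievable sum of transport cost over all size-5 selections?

Open {H-α, H-β, H-γ, H-δ, H-ζ}.
  A→H-γ 11, B→H-ζ 2, C→H-δ 14, D→H-α 14, E→H-β 6  ⇒ total 47.
Compare {H-α, H-β, H-γ, H-δ, H-ε}: total 48.
Compare {H-β, H-γ, H-δ, H-ε, H-ζ}: total 48.
No size-5 selection does better; minimum is 47.

47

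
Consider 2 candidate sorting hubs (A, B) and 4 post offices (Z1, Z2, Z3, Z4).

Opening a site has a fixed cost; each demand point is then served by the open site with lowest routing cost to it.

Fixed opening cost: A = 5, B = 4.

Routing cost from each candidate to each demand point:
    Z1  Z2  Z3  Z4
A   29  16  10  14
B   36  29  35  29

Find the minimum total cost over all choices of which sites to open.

Open {A}: assign each demand point to its cheapest open site.
  Z1→A 29, Z2→A 16, Z3→A 10, Z4→A 14
  routing cost 69, fixed 5 → total 74.
Compare {A, B}: routing cost 69 + fixed 9 = 78.
Compare {B}: routing cost 129 + fixed 4 = 133.

74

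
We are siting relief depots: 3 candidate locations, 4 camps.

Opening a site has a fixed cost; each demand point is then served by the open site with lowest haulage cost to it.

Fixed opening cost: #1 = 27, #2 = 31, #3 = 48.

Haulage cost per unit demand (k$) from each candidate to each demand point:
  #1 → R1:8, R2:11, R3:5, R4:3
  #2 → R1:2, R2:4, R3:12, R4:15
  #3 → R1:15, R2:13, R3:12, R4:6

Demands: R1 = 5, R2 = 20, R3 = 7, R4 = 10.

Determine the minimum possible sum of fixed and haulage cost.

213

Open {#1, #2}: assign each demand point to its cheapest open site.
  R1→#2 5×2=10, R2→#2 20×4=80, R3→#1 7×5=35, R4→#1 10×3=30
  haulage cost 155, fixed 58 → total 213.
Compare {#1, #2, #3}: haulage cost 155 + fixed 106 = 261.
Compare {#2, #3}: haulage cost 234 + fixed 79 = 313.
Compare {#1}: haulage cost 325 + fixed 27 = 352.
All other subsets cost ≥ 261. Minimum total cost: 213.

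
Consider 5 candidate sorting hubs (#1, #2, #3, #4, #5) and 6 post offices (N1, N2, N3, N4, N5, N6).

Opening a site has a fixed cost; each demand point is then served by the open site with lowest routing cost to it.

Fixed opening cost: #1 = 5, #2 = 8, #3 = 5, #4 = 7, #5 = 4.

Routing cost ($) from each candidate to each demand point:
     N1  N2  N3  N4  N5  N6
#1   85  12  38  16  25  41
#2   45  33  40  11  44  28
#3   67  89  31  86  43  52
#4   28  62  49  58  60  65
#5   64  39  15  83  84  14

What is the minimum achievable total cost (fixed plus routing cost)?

Open {#1, #4, #5}: assign each demand point to its cheapest open site.
  N1→#4 28, N2→#1 12, N3→#5 15, N4→#1 16, N5→#1 25, N6→#5 14
  routing cost 110, fixed 16 → total 126.
Compare {#1, #2, #4, #5}: routing cost 105 + fixed 24 = 129.
Compare {#1, #3, #4, #5}: routing cost 110 + fixed 21 = 131.
Compare {#1, #2, #3, #4, #5}: routing cost 105 + fixed 29 = 134.
All other subsets cost ≥ 129. Minimum total cost: 126.

126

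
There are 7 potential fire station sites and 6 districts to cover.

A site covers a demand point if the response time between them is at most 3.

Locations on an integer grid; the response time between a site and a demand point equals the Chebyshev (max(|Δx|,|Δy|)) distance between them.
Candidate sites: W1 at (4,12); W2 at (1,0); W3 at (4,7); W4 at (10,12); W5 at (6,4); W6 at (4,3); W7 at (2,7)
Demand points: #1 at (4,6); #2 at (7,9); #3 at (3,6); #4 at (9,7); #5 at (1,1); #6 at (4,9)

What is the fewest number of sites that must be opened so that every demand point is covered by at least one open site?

Coverage sets (demand points within 3 of each site):
  W1: {#2, #6}
  W2: {#5}
  W3: {#1, #2, #3, #6}
  W4: {#2}
  W5: {#1, #3, #4}
  W6: {#1, #3, #5}
  W7: {#1, #3, #6}
No 2 sites suffice: every size-2 union leaves at least one demand point uncovered.
But {W1, W2, W5} covers everything, so the minimum is 3.

3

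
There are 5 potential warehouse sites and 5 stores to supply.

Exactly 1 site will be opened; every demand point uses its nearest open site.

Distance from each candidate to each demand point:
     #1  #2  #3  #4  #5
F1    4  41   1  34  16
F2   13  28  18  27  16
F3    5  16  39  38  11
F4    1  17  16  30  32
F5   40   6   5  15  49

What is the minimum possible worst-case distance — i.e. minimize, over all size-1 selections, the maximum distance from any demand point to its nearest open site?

28

Open {F2}.
  Farthest demand point is #2 at distance 28 (to F2); all others are ≤ 28.
With {F4} the worst case is 32.
With {F3} the worst case is 39.
No size-1 selection achieves below 28.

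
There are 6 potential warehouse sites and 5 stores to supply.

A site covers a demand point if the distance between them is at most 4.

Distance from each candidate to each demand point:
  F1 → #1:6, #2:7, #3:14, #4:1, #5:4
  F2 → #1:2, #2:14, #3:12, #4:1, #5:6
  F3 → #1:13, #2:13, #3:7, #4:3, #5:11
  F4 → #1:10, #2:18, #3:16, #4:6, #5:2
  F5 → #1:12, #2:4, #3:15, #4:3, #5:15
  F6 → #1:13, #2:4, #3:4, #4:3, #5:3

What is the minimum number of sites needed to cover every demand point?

Coverage sets (demand points within 4 of each site):
  F1: {#4, #5}
  F2: {#1, #4}
  F3: {#4}
  F4: {#5}
  F5: {#2, #4}
  F6: {#2, #3, #4, #5}
No single site covers all 5 demand points.
But {F2, F6} covers everything, so the minimum is 2.

2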